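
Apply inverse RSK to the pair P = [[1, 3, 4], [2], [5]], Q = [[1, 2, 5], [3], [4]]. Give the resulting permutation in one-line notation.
2 5 3 1 4

Reverse the RSK construction: for i from n down to 1, find the cell of Q containing i, remove the entry at that cell from P, and reverse-bump it up through P; the value ejected from row 1 is w(i).

Step i=5: Q has 5 at row 1, column 3; remove that cell from P, ejecting 4. So w(5) = 4. P is now [[1, 3], [2], [5]].
Step i=4: Q has 4 at row 3, column 1; remove 5 from row 3 of P and reverse-bump: 5 enters row 2 and ejects 2; 2 enters row 1 and ejects 1. So w(4) = 1. P is now [[2, 3], [5]].
Step i=3: Q has 3 at row 2, column 1; remove 5 from row 2 of P and reverse-bump: 5 enters row 1 and ejects 3. So w(3) = 3. P is now [[2, 5]].
Step i=2: Q has 2 at row 1, column 2; remove that cell from P, ejecting 5. So w(2) = 5. P is now [[2]].
Step i=1: Q has 1 at row 1, column 1; remove that cell from P, ejecting 2. So w(1) = 2. P is now [].

So w = 2 5 3 1 4.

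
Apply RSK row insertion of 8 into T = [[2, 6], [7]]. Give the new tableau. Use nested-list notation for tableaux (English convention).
8 is larger than every entry of row 1, so it is appended to row 1. The new tableau is [[2, 6, 8], [7]].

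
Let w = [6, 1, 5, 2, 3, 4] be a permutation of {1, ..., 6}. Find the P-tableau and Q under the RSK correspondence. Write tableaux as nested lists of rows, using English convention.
P = [[1, 2, 3, 4], [5], [6]], Q = [[1, 3, 5, 6], [2], [4]]

Insert each entry of the permutation into P by Schensted row insertion, recording in Q the position of each new cell.

Insert 6: appended to row 1. P = [[6]].
Insert 1: 1 bumps 6 from row 1; 6 starts row 2. P = [[1], [6]].
Insert 5: appended to row 1. P = [[1, 5], [6]].
Insert 2: 2 bumps 5 from row 1; 5 bumps 6 from row 2; 6 starts row 3. P = [[1, 2], [5], [6]].
Insert 3: appended to row 1. P = [[1, 2, 3], [5], [6]].
Insert 4: appended to row 1. P = [[1, 2, 3, 4], [5], [6]].

So P = [[1, 2, 3, 4], [5], [6]], Q = [[1, 3, 5, 6], [2], [4]].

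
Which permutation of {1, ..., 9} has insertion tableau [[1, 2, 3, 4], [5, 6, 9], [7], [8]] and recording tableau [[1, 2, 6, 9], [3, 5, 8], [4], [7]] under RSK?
Reverse RSK: for i = n, n-1, ..., 1, locate i in Q, remove the corresponding corner cell from P, and reverse-bump its entry up through P; the value ejected from row 1 is w(i).

So w = 5 8 7 1 6 9 2 3 4.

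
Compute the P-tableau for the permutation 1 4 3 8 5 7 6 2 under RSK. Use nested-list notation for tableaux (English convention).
P = [[1, 2, 5, 6], [3, 7], [4], [8]]

Insert 1: appended to row 1. P = [[1]].
Insert 4: appended to row 1. P = [[1, 4]].
Insert 3: 3 bumps 4 from row 1; 4 starts row 2. P = [[1, 3], [4]].
Insert 8: appended to row 1. P = [[1, 3, 8], [4]].
Insert 5: 5 bumps 8 from row 1; 8 appends to row 2. P = [[1, 3, 5], [4, 8]].
Insert 7: appended to row 1. P = [[1, 3, 5, 7], [4, 8]].
Insert 6: 6 bumps 7 from row 1; 7 bumps 8 from row 2; 8 starts row 3. P = [[1, 3, 5, 6], [4, 7], [8]].
Insert 2: 2 bumps 3 from row 1; 3 bumps 4 from row 2; 4 bumps 8 from row 3; 8 starts row 4. P = [[1, 2, 5, 6], [3, 7], [4], [8]].

So P = [[1, 2, 5, 6], [3, 7], [4], [8]].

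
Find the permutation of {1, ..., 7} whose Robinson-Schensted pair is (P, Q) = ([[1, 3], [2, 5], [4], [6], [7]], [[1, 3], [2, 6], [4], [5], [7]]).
7 4 6 5 2 3 1

Reverse the RSK construction: for i from n down to 1, find the cell of Q containing i, remove the entry at that cell from P, and reverse-bump it up through P; the value ejected from row 1 is w(i).

Step i=7: Q has 7 at row 5, column 1; remove 7 from row 5 of P and reverse-bump: 7 enters row 4 and ejects 6; 6 enters row 3 and ejects 4; 4 enters row 2 and ejects 2; 2 enters row 1 and ejects 1. So w(7) = 1. P is now [[2, 3], [4, 5], [6], [7]].
Step i=6: Q has 6 at row 2, column 2; remove 5 from row 2 of P and reverse-bump: 5 enters row 1 and ejects 3. So w(6) = 3. P is now [[2, 5], [4], [6], [7]].
Step i=5: Q has 5 at row 4, column 1; remove 7 from row 4 of P and reverse-bump: 7 enters row 3 and ejects 6; 6 enters row 2 and ejects 4; 4 enters row 1 and ejects 2. So w(5) = 2. P is now [[4, 5], [6], [7]].
Step i=4: Q has 4 at row 3, column 1; remove 7 from row 3 of P and reverse-bump: 7 enters row 2 and ejects 6; 6 enters row 1 and ejects 5. So w(4) = 5. P is now [[4, 6], [7]].
Step i=3: Q has 3 at row 1, column 2; remove that cell from P, ejecting 6. So w(3) = 6. P is now [[4], [7]].
Step i=2: Q has 2 at row 2, column 1; remove 7 from row 2 of P and reverse-bump: 7 enters row 1 and ejects 4. So w(2) = 4. P is now [[7]].
Step i=1: Q has 1 at row 1, column 1; remove that cell from P, ejecting 7. So w(1) = 7. P is now [].

So w = 7 4 6 5 2 3 1.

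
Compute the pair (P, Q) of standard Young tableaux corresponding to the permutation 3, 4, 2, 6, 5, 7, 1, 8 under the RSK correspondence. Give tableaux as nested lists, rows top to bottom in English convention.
Insert each entry of the permutation into P by Schensted row insertion, recording in Q the position of each new cell.

After inserting 3: P = [[3]].
After inserting 4: P = [[3, 4]].
After inserting 2: P = [[2, 4], [3]].
After inserting 6: P = [[2, 4, 6], [3]].
After inserting 5: P = [[2, 4, 5], [3, 6]].
After inserting 7: P = [[2, 4, 5, 7], [3, 6]].
After inserting 1: P = [[1, 4, 5, 7], [2, 6], [3]].
After inserting 8: P = [[1, 4, 5, 7, 8], [2, 6], [3]].

So P = [[1, 4, 5, 7, 8], [2, 6], [3]], Q = [[1, 2, 4, 6, 8], [3, 5], [7]].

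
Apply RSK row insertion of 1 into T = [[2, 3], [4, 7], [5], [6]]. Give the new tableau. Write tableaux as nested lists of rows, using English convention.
[[1, 3], [2, 7], [4], [5], [6]]

In row 1, 1 replaces 2 (the leftmost entry greater than 1); 2 is bumped to row 2. In row 2, 2 replaces 4 (the leftmost entry greater than 2); 4 is bumped to row 3. In row 3, 4 replaces 5 (the leftmost entry greater than 4); 5 is bumped to row 4. In row 4, 5 replaces 6 (the leftmost entry greater than 5); 6 is bumped to row 5. 6 starts a new row 5. The new tableau is [[1, 3], [2, 7], [4], [5], [6]].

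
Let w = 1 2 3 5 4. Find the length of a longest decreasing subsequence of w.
2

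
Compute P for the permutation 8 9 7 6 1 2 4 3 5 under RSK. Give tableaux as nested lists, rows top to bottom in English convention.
Insert 8: appended to row 1. P = [[8]].
Insert 9: appended to row 1. P = [[8, 9]].
Insert 7: 7 bumps 8 from row 1; 8 starts row 2. P = [[7, 9], [8]].
Insert 6: 6 bumps 7 from row 1; 7 bumps 8 from row 2; 8 starts row 3. P = [[6, 9], [7], [8]].
Insert 1: 1 bumps 6 from row 1; 6 bumps 7 from row 2; 7 bumps 8 from row 3; 8 starts row 4. P = [[1, 9], [6], [7], [8]].
Insert 2: 2 bumps 9 from row 1; 9 appends to row 2. P = [[1, 2], [6, 9], [7], [8]].
Insert 4: appended to row 1. P = [[1, 2, 4], [6, 9], [7], [8]].
Insert 3: 3 bumps 4 from row 1; 4 bumps 6 from row 2; 6 bumps 7 from row 3; 7 bumps 8 from row 4; 8 starts row 5. P = [[1, 2, 3], [4, 9], [6], [7], [8]].
Insert 5: appended to row 1. P = [[1, 2, 3, 5], [4, 9], [6], [7], [8]].

So P = [[1, 2, 3, 5], [4, 9], [6], [7], [8]].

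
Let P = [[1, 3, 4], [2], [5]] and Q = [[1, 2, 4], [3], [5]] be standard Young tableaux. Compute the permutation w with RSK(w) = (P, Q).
2 5 3 4 1

Reverse the RSK construction: for i from n down to 1, find the cell of Q containing i, remove the entry at that cell from P, and reverse-bump it up through P; the value ejected from row 1 is w(i).

Step i=5: Q has 5 at row 3, column 1; remove 5 from row 3 of P and reverse-bump: 5 enters row 2 and ejects 2; 2 enters row 1 and ejects 1. So w(5) = 1. P is now [[2, 3, 4], [5]].
Step i=4: Q has 4 at row 1, column 3; remove that cell from P, ejecting 4. So w(4) = 4. P is now [[2, 3], [5]].
Step i=3: Q has 3 at row 2, column 1; remove 5 from row 2 of P and reverse-bump: 5 enters row 1 and ejects 3. So w(3) = 3. P is now [[2, 5]].
Step i=2: Q has 2 at row 1, column 2; remove that cell from P, ejecting 5. So w(2) = 5. P is now [[2]].
Step i=1: Q has 1 at row 1, column 1; remove that cell from P, ejecting 2. So w(1) = 2. P is now [].

So w = 2 5 3 4 1.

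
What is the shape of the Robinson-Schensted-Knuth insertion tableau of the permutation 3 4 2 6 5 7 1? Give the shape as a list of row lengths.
[4, 2, 1]

Row-insert each entry into an empty tableau.

After inserting 3: P = [[3]].
After inserting 4: P = [[3, 4]].
After inserting 2: P = [[2, 4], [3]].
After inserting 6: P = [[2, 4, 6], [3]].
After inserting 5: P = [[2, 4, 5], [3, 6]].
After inserting 7: P = [[2, 4, 5, 7], [3, 6]].
After inserting 1: P = [[1, 4, 5, 7], [2, 6], [3]].

The final insertion tableau P = [[1, 4, 5, 7], [2, 6], [3]] has shape [4, 2, 1].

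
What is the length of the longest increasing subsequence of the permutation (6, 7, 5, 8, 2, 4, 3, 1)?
3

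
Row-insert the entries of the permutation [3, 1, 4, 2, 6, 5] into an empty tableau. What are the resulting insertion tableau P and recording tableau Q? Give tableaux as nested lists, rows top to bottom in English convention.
Insert each entry of the permutation into P by Schensted row insertion, recording in Q the position of each new cell.

Insert 3: appended to row 1. P = [[3]], Q = [[1]].
Insert 1: 1 bumps 3 from row 1; 3 starts row 2. P = [[1], [3]], Q = [[1], [2]].
Insert 4: appended to row 1. P = [[1, 4], [3]], Q = [[1, 3], [2]].
Insert 2: 2 bumps 4 from row 1; 4 appends to row 2. P = [[1, 2], [3, 4]], Q = [[1, 3], [2, 4]].
Insert 6: appended to row 1. P = [[1, 2, 6], [3, 4]], Q = [[1, 3, 5], [2, 4]].
Insert 5: 5 bumps 6 from row 1; 6 appends to row 2. P = [[1, 2, 5], [3, 4, 6]], Q = [[1, 3, 5], [2, 4, 6]].

So P = [[1, 2, 5], [3, 4, 6]], Q = [[1, 3, 5], [2, 4, 6]].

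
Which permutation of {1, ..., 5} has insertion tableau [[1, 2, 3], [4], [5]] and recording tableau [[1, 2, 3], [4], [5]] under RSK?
1 2 5 4 3

Reverse the RSK construction: for i from n down to 1, find the cell of Q containing i, remove the entry at that cell from P, and reverse-bump it up through P; the value ejected from row 1 is w(i).

Step i=5: Q has 5 at row 3, column 1; remove 5 from row 3 of P and reverse-bump: 5 enters row 2 and ejects 4; 4 enters row 1 and ejects 3. So w(5) = 3. P is now [[1, 2, 4], [5]].
Step i=4: Q has 4 at row 2, column 1; remove 5 from row 2 of P and reverse-bump: 5 enters row 1 and ejects 4. So w(4) = 4. P is now [[1, 2, 5]].
Step i=3: Q has 3 at row 1, column 3; remove that cell from P, ejecting 5. So w(3) = 5. P is now [[1, 2]].
Step i=2: Q has 2 at row 1, column 2; remove that cell from P, ejecting 2. So w(2) = 2. P is now [[1]].
Step i=1: Q has 1 at row 1, column 1; remove that cell from P, ejecting 1. So w(1) = 1. P is now [].

So w = 1 2 5 4 3.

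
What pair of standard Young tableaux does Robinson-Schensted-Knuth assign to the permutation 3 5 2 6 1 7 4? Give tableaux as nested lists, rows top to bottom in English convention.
Insert each entry of the permutation into P by Schensted row insertion, recording in Q the position of each new cell.

After inserting 3: P = [[3]].
After inserting 5: P = [[3, 5]].
After inserting 2: P = [[2, 5], [3]].
After inserting 6: P = [[2, 5, 6], [3]].
After inserting 1: P = [[1, 5, 6], [2], [3]].
After inserting 7: P = [[1, 5, 6, 7], [2], [3]].
After inserting 4: P = [[1, 4, 6, 7], [2, 5], [3]].

So P = [[1, 4, 6, 7], [2, 5], [3]], Q = [[1, 2, 4, 6], [3, 7], [5]].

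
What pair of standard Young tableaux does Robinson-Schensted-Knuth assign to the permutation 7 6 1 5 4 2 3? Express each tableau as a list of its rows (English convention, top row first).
P = [[1, 2, 3], [4], [5], [6], [7]], Q = [[1, 4, 7], [2], [3], [5], [6]]

Insert each entry of the permutation into P by Schensted row insertion, recording in Q the position of each new cell.

Insert 7: appended to row 1. P = [[7]].
Insert 6: 6 bumps 7 from row 1; 7 starts row 2. P = [[6], [7]].
Insert 1: 1 bumps 6 from row 1; 6 bumps 7 from row 2; 7 starts row 3. P = [[1], [6], [7]].
Insert 5: appended to row 1. P = [[1, 5], [6], [7]].
Insert 4: 4 bumps 5 from row 1; 5 bumps 6 from row 2; 6 bumps 7 from row 3; 7 starts row 4. P = [[1, 4], [5], [6], [7]].
Insert 2: 2 bumps 4 from row 1; 4 bumps 5 from row 2; 5 bumps 6 from row 3; 6 bumps 7 from row 4; 7 starts row 5. P = [[1, 2], [4], [5], [6], [7]].
Insert 3: appended to row 1. P = [[1, 2, 3], [4], [5], [6], [7]].

So P = [[1, 2, 3], [4], [5], [6], [7]], Q = [[1, 4, 7], [2], [3], [5], [6]].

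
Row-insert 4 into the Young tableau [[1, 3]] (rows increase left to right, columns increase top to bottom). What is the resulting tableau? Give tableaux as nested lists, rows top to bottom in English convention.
[[1, 3, 4]]

4 is larger than every entry of row 1, so it is appended to row 1. The new tableau is [[1, 3, 4]].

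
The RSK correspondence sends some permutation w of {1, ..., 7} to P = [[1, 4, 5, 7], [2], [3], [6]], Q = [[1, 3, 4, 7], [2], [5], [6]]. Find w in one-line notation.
6 3 4 5 2 1 7

Reverse the RSK construction: for i from n down to 1, find the cell of Q containing i, remove the entry at that cell from P, and reverse-bump it up through P; the value ejected from row 1 is w(i).

Step i=7: Q has 7 at row 1, column 4; remove that cell from P, ejecting 7. So w(7) = 7. P is now [[1, 4, 5], [2], [3], [6]].
Step i=6: Q has 6 at row 4, column 1; remove 6 from row 4 of P and reverse-bump: 6 enters row 3 and ejects 3; 3 enters row 2 and ejects 2; 2 enters row 1 and ejects 1. So w(6) = 1. P is now [[2, 4, 5], [3], [6]].
Step i=5: Q has 5 at row 3, column 1; remove 6 from row 3 of P and reverse-bump: 6 enters row 2 and ejects 3; 3 enters row 1 and ejects 2. So w(5) = 2. P is now [[3, 4, 5], [6]].
Step i=4: Q has 4 at row 1, column 3; remove that cell from P, ejecting 5. So w(4) = 5. P is now [[3, 4], [6]].
Step i=3: Q has 3 at row 1, column 2; remove that cell from P, ejecting 4. So w(3) = 4. P is now [[3], [6]].
Step i=2: Q has 2 at row 2, column 1; remove 6 from row 2 of P and reverse-bump: 6 enters row 1 and ejects 3. So w(2) = 3. P is now [[6]].
Step i=1: Q has 1 at row 1, column 1; remove that cell from P, ejecting 6. So w(1) = 6. P is now [].

So w = 6 3 4 5 2 1 7.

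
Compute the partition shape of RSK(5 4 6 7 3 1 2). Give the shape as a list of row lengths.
Row-insert each entry into an empty tableau.

After inserting 5: P = [[5]].
After inserting 4: P = [[4], [5]].
After inserting 6: P = [[4, 6], [5]].
After inserting 7: P = [[4, 6, 7], [5]].
After inserting 3: P = [[3, 6, 7], [4], [5]].
After inserting 1: P = [[1, 6, 7], [3], [4], [5]].
After inserting 2: P = [[1, 2, 7], [3, 6], [4], [5]].

The final insertion tableau P = [[1, 2, 7], [3, 6], [4], [5]] has shape [3, 2, 1, 1].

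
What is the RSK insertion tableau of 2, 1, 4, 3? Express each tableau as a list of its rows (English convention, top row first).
P = [[1, 3], [2, 4]]

Insert 2: appended to row 1. P = [[2]].
Insert 1: 1 bumps 2 from row 1; 2 starts row 2. P = [[1], [2]].
Insert 4: appended to row 1. P = [[1, 4], [2]].
Insert 3: 3 bumps 4 from row 1; 4 appends to row 2. P = [[1, 3], [2, 4]].

So P = [[1, 3], [2, 4]].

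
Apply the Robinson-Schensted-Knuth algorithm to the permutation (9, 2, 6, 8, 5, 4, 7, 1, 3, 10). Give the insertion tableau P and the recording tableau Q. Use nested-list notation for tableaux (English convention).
Insert each entry of the permutation into P by Schensted row insertion, recording in Q the position of each new cell.

Insert 9: appended to row 1. P = [[9]], Q = [[1]].
Insert 2: 2 bumps 9 from row 1; 9 starts row 2. P = [[2], [9]], Q = [[1], [2]].
Insert 6: appended to row 1. P = [[2, 6], [9]], Q = [[1, 3], [2]].
Insert 8: appended to row 1. P = [[2, 6, 8], [9]], Q = [[1, 3, 4], [2]].
Insert 5: 5 bumps 6 from row 1; 6 bumps 9 from row 2; 9 starts row 3. P = [[2, 5, 8], [6], [9]], Q = [[1, 3, 4], [2], [5]].
Insert 4: 4 bumps 5 from row 1; 5 bumps 6 from row 2; 6 bumps 9 from row 3; 9 starts row 4. P = [[2, 4, 8], [5], [6], [9]], Q = [[1, 3, 4], [2], [5], [6]].
Insert 7: 7 bumps 8 from row 1; 8 appends to row 2. P = [[2, 4, 7], [5, 8], [6], [9]], Q = [[1, 3, 4], [2, 7], [5], [6]].
Insert 1: 1 bumps 2 from row 1; 2 bumps 5 from row 2; 5 bumps 6 from row 3; 6 bumps 9 from row 4; 9 starts row 5. P = [[1, 4, 7], [2, 8], [5], [6], [9]], Q = [[1, 3, 4], [2, 7], [5], [6], [8]].
Insert 3: 3 bumps 4 from row 1; 4 bumps 8 from row 2; 8 appends to row 3. P = [[1, 3, 7], [2, 4], [5, 8], [6], [9]], Q = [[1, 3, 4], [2, 7], [5, 9], [6], [8]].
Insert 10: appended to row 1. P = [[1, 3, 7, 10], [2, 4], [5, 8], [6], [9]], Q = [[1, 3, 4, 10], [2, 7], [5, 9], [6], [8]].

So P = [[1, 3, 7, 10], [2, 4], [5, 8], [6], [9]], Q = [[1, 3, 4, 10], [2, 7], [5, 9], [6], [8]].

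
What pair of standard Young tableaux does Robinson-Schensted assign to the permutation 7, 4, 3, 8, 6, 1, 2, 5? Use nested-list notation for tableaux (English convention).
P = [[1, 2, 5], [3, 6], [4, 8], [7]], Q = [[1, 4, 8], [2, 5], [3, 7], [6]]

Insert each entry of the permutation into P by Schensted row insertion, recording in Q the position of each new cell.

Insert 7: appended to row 1. P = [[7]], Q = [[1]].
Insert 4: 4 bumps 7 from row 1; 7 starts row 2. P = [[4], [7]], Q = [[1], [2]].
Insert 3: 3 bumps 4 from row 1; 4 bumps 7 from row 2; 7 starts row 3. P = [[3], [4], [7]], Q = [[1], [2], [3]].
Insert 8: appended to row 1. P = [[3, 8], [4], [7]], Q = [[1, 4], [2], [3]].
Insert 6: 6 bumps 8 from row 1; 8 appends to row 2. P = [[3, 6], [4, 8], [7]], Q = [[1, 4], [2, 5], [3]].
Insert 1: 1 bumps 3 from row 1; 3 bumps 4 from row 2; 4 bumps 7 from row 3; 7 starts row 4. P = [[1, 6], [3, 8], [4], [7]], Q = [[1, 4], [2, 5], [3], [6]].
Insert 2: 2 bumps 6 from row 1; 6 bumps 8 from row 2; 8 appends to row 3. P = [[1, 2], [3, 6], [4, 8], [7]], Q = [[1, 4], [2, 5], [3, 7], [6]].
Insert 5: appended to row 1. P = [[1, 2, 5], [3, 6], [4, 8], [7]], Q = [[1, 4, 8], [2, 5], [3, 7], [6]].

So P = [[1, 2, 5], [3, 6], [4, 8], [7]], Q = [[1, 4, 8], [2, 5], [3, 7], [6]].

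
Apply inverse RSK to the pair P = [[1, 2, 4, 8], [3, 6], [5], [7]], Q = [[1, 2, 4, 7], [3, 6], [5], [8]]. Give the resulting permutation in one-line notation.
1 7 5 6 3 4 8 2

Reverse RSK: for i = n, n-1, ..., 1, locate i in Q, remove the corresponding corner cell from P, and reverse-bump its entry up through P; the value ejected from row 1 is w(i).

So w = 1 7 5 6 3 4 8 2.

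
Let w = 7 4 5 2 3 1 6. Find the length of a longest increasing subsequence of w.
3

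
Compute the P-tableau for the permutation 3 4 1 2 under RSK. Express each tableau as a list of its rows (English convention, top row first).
P = [[1, 2], [3, 4]]

Insert 3: appended to row 1. P = [[3]].
Insert 4: appended to row 1. P = [[3, 4]].
Insert 1: 1 bumps 3 from row 1; 3 starts row 2. P = [[1, 4], [3]].
Insert 2: 2 bumps 4 from row 1; 4 appends to row 2. P = [[1, 2], [3, 4]].

So P = [[1, 2], [3, 4]].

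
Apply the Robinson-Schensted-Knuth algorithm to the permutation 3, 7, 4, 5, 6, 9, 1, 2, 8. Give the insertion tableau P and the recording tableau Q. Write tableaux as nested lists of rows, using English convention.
P = [[1, 2, 5, 6, 8], [3, 4, 9], [7]], Q = [[1, 2, 4, 5, 6], [3, 8, 9], [7]]

Insert each entry of the permutation into P by Schensted row insertion, recording in Q the position of each new cell.

After inserting 3: P = [[3]].
After inserting 7: P = [[3, 7]].
After inserting 4: P = [[3, 4], [7]].
After inserting 5: P = [[3, 4, 5], [7]].
After inserting 6: P = [[3, 4, 5, 6], [7]].
After inserting 9: P = [[3, 4, 5, 6, 9], [7]].
After inserting 1: P = [[1, 4, 5, 6, 9], [3], [7]].
After inserting 2: P = [[1, 2, 5, 6, 9], [3, 4], [7]].
After inserting 8: P = [[1, 2, 5, 6, 8], [3, 4, 9], [7]].

So P = [[1, 2, 5, 6, 8], [3, 4, 9], [7]], Q = [[1, 2, 4, 5, 6], [3, 8, 9], [7]].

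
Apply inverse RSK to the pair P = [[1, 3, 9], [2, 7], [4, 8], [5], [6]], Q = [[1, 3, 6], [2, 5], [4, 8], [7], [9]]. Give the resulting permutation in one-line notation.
6 5 8 4 7 9 2 3 1

Reverse the RSK construction: for i from n down to 1, find the cell of Q containing i, remove the entry at that cell from P, and reverse-bump it up through P; the value ejected from row 1 is w(i).

Step i=9: Q has 9 at row 5, column 1; remove 6 from row 5 of P and reverse-bump: 6 enters row 4 and ejects 5; 5 enters row 3 and ejects 4; 4 enters row 2 and ejects 2; 2 enters row 1 and ejects 1. So w(9) = 1. P is now [[2, 3, 9], [4, 7], [5, 8], [6]].
Step i=8: Q has 8 at row 3, column 2; remove 8 from row 3 of P and reverse-bump: 8 enters row 2 and ejects 7; 7 enters row 1 and ejects 3. So w(8) = 3. P is now [[2, 7, 9], [4, 8], [5], [6]].
Step i=7: Q has 7 at row 4, column 1; remove 6 from row 4 of P and reverse-bump: 6 enters row 3 and ejects 5; 5 enters row 2 and ejects 4; 4 enters row 1 and ejects 2. So w(7) = 2. P is now [[4, 7, 9], [5, 8], [6]].
Step i=6: Q has 6 at row 1, column 3; remove that cell from P, ejecting 9. So w(6) = 9. P is now [[4, 7], [5, 8], [6]].
Step i=5: Q has 5 at row 2, column 2; remove 8 from row 2 of P and reverse-bump: 8 enters row 1 and ejects 7. So w(5) = 7. P is now [[4, 8], [5], [6]].
Step i=4: Q has 4 at row 3, column 1; remove 6 from row 3 of P and reverse-bump: 6 enters row 2 and ejects 5; 5 enters row 1 and ejects 4. So w(4) = 4. P is now [[5, 8], [6]].
Step i=3: Q has 3 at row 1, column 2; remove that cell from P, ejecting 8. So w(3) = 8. P is now [[5], [6]].
Step i=2: Q has 2 at row 2, column 1; remove 6 from row 2 of P and reverse-bump: 6 enters row 1 and ejects 5. So w(2) = 5. P is now [[6]].
Step i=1: Q has 1 at row 1, column 1; remove that cell from P, ejecting 6. So w(1) = 6. P is now [].

So w = 6 5 8 4 7 9 2 3 1.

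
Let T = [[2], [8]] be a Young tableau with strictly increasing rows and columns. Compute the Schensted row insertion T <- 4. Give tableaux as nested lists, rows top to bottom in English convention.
[[2, 4], [8]]

4 is larger than every entry of row 1, so it is appended to row 1. The new tableau is [[2, 4], [8]].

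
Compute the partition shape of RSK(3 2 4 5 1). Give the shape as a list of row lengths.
[3, 1, 1]

Row-insert each entry into an empty tableau.

After inserting 3: P = [[3]].
After inserting 2: P = [[2], [3]].
After inserting 4: P = [[2, 4], [3]].
After inserting 5: P = [[2, 4, 5], [3]].
After inserting 1: P = [[1, 4, 5], [2], [3]].

The final insertion tableau P = [[1, 4, 5], [2], [3]] has shape [3, 1, 1].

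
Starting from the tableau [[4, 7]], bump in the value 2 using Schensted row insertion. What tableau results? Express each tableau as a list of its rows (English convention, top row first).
In row 1, 2 replaces 4 (the leftmost entry greater than 2); 4 is bumped to row 2. 4 starts a new row 2. The new tableau is [[2, 7], [4]].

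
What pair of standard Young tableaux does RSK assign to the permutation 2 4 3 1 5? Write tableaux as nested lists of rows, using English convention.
P = [[1, 3, 5], [2], [4]], Q = [[1, 2, 5], [3], [4]]

Insert each entry of the permutation into P by Schensted row insertion, recording in Q the position of each new cell.

Insert 2: appended to row 1. P = [[2]].
Insert 4: appended to row 1. P = [[2, 4]].
Insert 3: 3 bumps 4 from row 1; 4 starts row 2. P = [[2, 3], [4]].
Insert 1: 1 bumps 2 from row 1; 2 bumps 4 from row 2; 4 starts row 3. P = [[1, 3], [2], [4]].
Insert 5: appended to row 1. P = [[1, 3, 5], [2], [4]].

So P = [[1, 3, 5], [2], [4]], Q = [[1, 2, 5], [3], [4]].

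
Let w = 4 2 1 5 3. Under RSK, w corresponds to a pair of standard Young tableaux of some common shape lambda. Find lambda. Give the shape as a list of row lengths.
[2, 2, 1]

RSK row insertion gives P = [[1, 3], [2, 5], [4]], which has shape [2, 2, 1].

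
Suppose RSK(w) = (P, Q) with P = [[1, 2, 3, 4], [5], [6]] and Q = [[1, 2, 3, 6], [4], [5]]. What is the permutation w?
Reverse the RSK construction: for i from n down to 1, find the cell of Q containing i, remove the entry at that cell from P, and reverse-bump it up through P; the value ejected from row 1 is w(i).

Step i=6: Q has 6 at row 1, column 4; remove that cell from P, ejecting 4. So w(6) = 4. P is now [[1, 2, 3], [5], [6]].
Step i=5: Q has 5 at row 3, column 1; remove 6 from row 3 of P and reverse-bump: 6 enters row 2 and ejects 5; 5 enters row 1 and ejects 3. So w(5) = 3. P is now [[1, 2, 5], [6]].
Step i=4: Q has 4 at row 2, column 1; remove 6 from row 2 of P and reverse-bump: 6 enters row 1 and ejects 5. So w(4) = 5. P is now [[1, 2, 6]].
Step i=3: Q has 3 at row 1, column 3; remove that cell from P, ejecting 6. So w(3) = 6. P is now [[1, 2]].
Step i=2: Q has 2 at row 1, column 2; remove that cell from P, ejecting 2. So w(2) = 2. P is now [[1]].
Step i=1: Q has 1 at row 1, column 1; remove that cell from P, ejecting 1. So w(1) = 1. P is now [].

So w = 1 2 6 5 3 4.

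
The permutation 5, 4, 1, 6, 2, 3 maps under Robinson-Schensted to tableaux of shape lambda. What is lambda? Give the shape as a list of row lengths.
[3, 2, 1]

Row-insert each entry into an empty tableau.

After inserting 5: P = [[5]].
After inserting 4: P = [[4], [5]].
After inserting 1: P = [[1], [4], [5]].
After inserting 6: P = [[1, 6], [4], [5]].
After inserting 2: P = [[1, 2], [4, 6], [5]].
After inserting 3: P = [[1, 2, 3], [4, 6], [5]].

The final insertion tableau P = [[1, 2, 3], [4, 6], [5]] has shape [3, 2, 1].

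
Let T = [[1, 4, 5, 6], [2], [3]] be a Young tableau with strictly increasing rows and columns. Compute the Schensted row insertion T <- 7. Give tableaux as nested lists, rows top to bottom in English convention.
7 is larger than every entry of row 1, so it is appended to row 1. The new tableau is [[1, 4, 5, 6, 7], [2], [3]].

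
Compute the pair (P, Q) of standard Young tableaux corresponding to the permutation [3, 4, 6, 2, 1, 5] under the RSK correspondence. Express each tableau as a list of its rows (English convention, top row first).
P = [[1, 4, 5], [2, 6], [3]], Q = [[1, 2, 3], [4, 6], [5]]

Insert each entry of the permutation into P by Schensted row insertion, recording in Q the position of each new cell.

After inserting 3: P = [[3]].
After inserting 4: P = [[3, 4]].
After inserting 6: P = [[3, 4, 6]].
After inserting 2: P = [[2, 4, 6], [3]].
After inserting 1: P = [[1, 4, 6], [2], [3]].
After inserting 5: P = [[1, 4, 5], [2, 6], [3]].

So P = [[1, 4, 5], [2, 6], [3]], Q = [[1, 2, 3], [4, 6], [5]].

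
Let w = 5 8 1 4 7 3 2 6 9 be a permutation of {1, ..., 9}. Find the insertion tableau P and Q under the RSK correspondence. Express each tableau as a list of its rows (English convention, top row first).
P = [[1, 2, 6, 9], [3, 7], [4, 8], [5]], Q = [[1, 2, 5, 9], [3, 4], [6, 8], [7]]

Insert each entry of the permutation into P by Schensted row insertion, recording in Q the position of each new cell.

Insert 5: appended to row 1. P = [[5]], Q = [[1]].
Insert 8: appended to row 1. P = [[5, 8]], Q = [[1, 2]].
Insert 1: 1 bumps 5 from row 1; 5 starts row 2. P = [[1, 8], [5]], Q = [[1, 2], [3]].
Insert 4: 4 bumps 8 from row 1; 8 appends to row 2. P = [[1, 4], [5, 8]], Q = [[1, 2], [3, 4]].
Insert 7: appended to row 1. P = [[1, 4, 7], [5, 8]], Q = [[1, 2, 5], [3, 4]].
Insert 3: 3 bumps 4 from row 1; 4 bumps 5 from row 2; 5 starts row 3. P = [[1, 3, 7], [4, 8], [5]], Q = [[1, 2, 5], [3, 4], [6]].
Insert 2: 2 bumps 3 from row 1; 3 bumps 4 from row 2; 4 bumps 5 from row 3; 5 starts row 4. P = [[1, 2, 7], [3, 8], [4], [5]], Q = [[1, 2, 5], [3, 4], [6], [7]].
Insert 6: 6 bumps 7 from row 1; 7 bumps 8 from row 2; 8 appends to row 3. P = [[1, 2, 6], [3, 7], [4, 8], [5]], Q = [[1, 2, 5], [3, 4], [6, 8], [7]].
Insert 9: appended to row 1. P = [[1, 2, 6, 9], [3, 7], [4, 8], [5]], Q = [[1, 2, 5, 9], [3, 4], [6, 8], [7]].

So P = [[1, 2, 6, 9], [3, 7], [4, 8], [5]], Q = [[1, 2, 5, 9], [3, 4], [6, 8], [7]].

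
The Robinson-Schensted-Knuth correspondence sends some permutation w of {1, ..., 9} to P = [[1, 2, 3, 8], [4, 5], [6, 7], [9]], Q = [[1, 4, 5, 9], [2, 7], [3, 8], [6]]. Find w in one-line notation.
Reverse the RSK construction: for i from n down to 1, find the cell of Q containing i, remove the entry at that cell from P, and reverse-bump it up through P; the value ejected from row 1 is w(i).

Step i=9: Q has 9 at row 1, column 4; remove that cell from P, ejecting 8. So w(9) = 8. P is now [[1, 2, 3], [4, 5], [6, 7], [9]].
Step i=8: Q has 8 at row 3, column 2; remove 7 from row 3 of P and reverse-bump: 7 enters row 2 and ejects 5; 5 enters row 1 and ejects 3. So w(8) = 3. P is now [[1, 2, 5], [4, 7], [6], [9]].
Step i=7: Q has 7 at row 2, column 2; remove 7 from row 2 of P and reverse-bump: 7 enters row 1 and ejects 5. So w(7) = 5. P is now [[1, 2, 7], [4], [6], [9]].
Step i=6: Q has 6 at row 4, column 1; remove 9 from row 4 of P and reverse-bump: 9 enters row 3 and ejects 6; 6 enters row 2 and ejects 4; 4 enters row 1 and ejects 2. So w(6) = 2. P is now [[1, 4, 7], [6], [9]].
Step i=5: Q has 5 at row 1, column 3; remove that cell from P, ejecting 7. So w(5) = 7. P is now [[1, 4], [6], [9]].
Step i=4: Q has 4 at row 1, column 2; remove that cell from P, ejecting 4. So w(4) = 4. P is now [[1], [6], [9]].
Step i=3: Q has 3 at row 3, column 1; remove 9 from row 3 of P and reverse-bump: 9 enters row 2 and ejects 6; 6 enters row 1 and ejects 1. So w(3) = 1. P is now [[6], [9]].
Step i=2: Q has 2 at row 2, column 1; remove 9 from row 2 of P and reverse-bump: 9 enters row 1 and ejects 6. So w(2) = 6. P is now [[9]].
Step i=1: Q has 1 at row 1, column 1; remove that cell from P, ejecting 9. So w(1) = 9. P is now [].

So w = 9 6 1 4 7 2 5 3 8.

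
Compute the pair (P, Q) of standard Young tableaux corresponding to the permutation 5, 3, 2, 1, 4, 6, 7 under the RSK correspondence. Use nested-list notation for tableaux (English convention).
P = [[1, 4, 6, 7], [2], [3], [5]], Q = [[1, 5, 6, 7], [2], [3], [4]]

Insert each entry of the permutation into P by Schensted row insertion, recording in Q the position of each new cell.

Insert 5: appended to row 1. P = [[5]], Q = [[1]].
Insert 3: 3 bumps 5 from row 1; 5 starts row 2. P = [[3], [5]], Q = [[1], [2]].
Insert 2: 2 bumps 3 from row 1; 3 bumps 5 from row 2; 5 starts row 3. P = [[2], [3], [5]], Q = [[1], [2], [3]].
Insert 1: 1 bumps 2 from row 1; 2 bumps 3 from row 2; 3 bumps 5 from row 3; 5 starts row 4. P = [[1], [2], [3], [5]], Q = [[1], [2], [3], [4]].
Insert 4: appended to row 1. P = [[1, 4], [2], [3], [5]], Q = [[1, 5], [2], [3], [4]].
Insert 6: appended to row 1. P = [[1, 4, 6], [2], [3], [5]], Q = [[1, 5, 6], [2], [3], [4]].
Insert 7: appended to row 1. P = [[1, 4, 6, 7], [2], [3], [5]], Q = [[1, 5, 6, 7], [2], [3], [4]].

So P = [[1, 4, 6, 7], [2], [3], [5]], Q = [[1, 5, 6, 7], [2], [3], [4]].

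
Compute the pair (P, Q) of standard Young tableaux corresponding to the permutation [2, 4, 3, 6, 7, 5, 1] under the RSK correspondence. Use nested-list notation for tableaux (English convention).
Insert each entry of the permutation into P by Schensted row insertion, recording in Q the position of each new cell.

Insert 2: appended to row 1. P = [[2]], Q = [[1]].
Insert 4: appended to row 1. P = [[2, 4]], Q = [[1, 2]].
Insert 3: 3 bumps 4 from row 1; 4 starts row 2. P = [[2, 3], [4]], Q = [[1, 2], [3]].
Insert 6: appended to row 1. P = [[2, 3, 6], [4]], Q = [[1, 2, 4], [3]].
Insert 7: appended to row 1. P = [[2, 3, 6, 7], [4]], Q = [[1, 2, 4, 5], [3]].
Insert 5: 5 bumps 6 from row 1; 6 appends to row 2. P = [[2, 3, 5, 7], [4, 6]], Q = [[1, 2, 4, 5], [3, 6]].
Insert 1: 1 bumps 2 from row 1; 2 bumps 4 from row 2; 4 starts row 3. P = [[1, 3, 5, 7], [2, 6], [4]], Q = [[1, 2, 4, 5], [3, 6], [7]].

So P = [[1, 3, 5, 7], [2, 6], [4]], Q = [[1, 2, 4, 5], [3, 6], [7]].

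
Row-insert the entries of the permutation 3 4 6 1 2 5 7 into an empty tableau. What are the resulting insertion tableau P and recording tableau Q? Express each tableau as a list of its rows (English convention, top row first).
P = [[1, 2, 5, 7], [3, 4, 6]], Q = [[1, 2, 3, 7], [4, 5, 6]]

Insert each entry of the permutation into P by Schensted row insertion, recording in Q the position of each new cell.

Insert 3: appended to row 1. P = [[3]], Q = [[1]].
Insert 4: appended to row 1. P = [[3, 4]], Q = [[1, 2]].
Insert 6: appended to row 1. P = [[3, 4, 6]], Q = [[1, 2, 3]].
Insert 1: 1 bumps 3 from row 1; 3 starts row 2. P = [[1, 4, 6], [3]], Q = [[1, 2, 3], [4]].
Insert 2: 2 bumps 4 from row 1; 4 appends to row 2. P = [[1, 2, 6], [3, 4]], Q = [[1, 2, 3], [4, 5]].
Insert 5: 5 bumps 6 from row 1; 6 appends to row 2. P = [[1, 2, 5], [3, 4, 6]], Q = [[1, 2, 3], [4, 5, 6]].
Insert 7: appended to row 1. P = [[1, 2, 5, 7], [3, 4, 6]], Q = [[1, 2, 3, 7], [4, 5, 6]].

So P = [[1, 2, 5, 7], [3, 4, 6]], Q = [[1, 2, 3, 7], [4, 5, 6]].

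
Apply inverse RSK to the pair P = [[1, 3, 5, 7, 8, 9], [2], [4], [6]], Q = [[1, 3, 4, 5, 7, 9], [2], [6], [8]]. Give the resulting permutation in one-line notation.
Reverse RSK: for i = n, n-1, ..., 1, locate i in Q, remove the corresponding corner cell from P, and reverse-bump its entry up through P; the value ejected from row 1 is w(i).

So w = 6 2 4 5 7 3 8 1 9.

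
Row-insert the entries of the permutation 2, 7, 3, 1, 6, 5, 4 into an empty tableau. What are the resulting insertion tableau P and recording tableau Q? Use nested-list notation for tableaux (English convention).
P = [[1, 3, 4], [2, 5], [6], [7]], Q = [[1, 2, 5], [3, 6], [4], [7]]

Insert each entry of the permutation into P by Schensted row insertion, recording in Q the position of each new cell.

Insert 2: appended to row 1. P = [[2]].
Insert 7: appended to row 1. P = [[2, 7]].
Insert 3: 3 bumps 7 from row 1; 7 starts row 2. P = [[2, 3], [7]].
Insert 1: 1 bumps 2 from row 1; 2 bumps 7 from row 2; 7 starts row 3. P = [[1, 3], [2], [7]].
Insert 6: appended to row 1. P = [[1, 3, 6], [2], [7]].
Insert 5: 5 bumps 6 from row 1; 6 appends to row 2. P = [[1, 3, 5], [2, 6], [7]].
Insert 4: 4 bumps 5 from row 1; 5 bumps 6 from row 2; 6 bumps 7 from row 3; 7 starts row 4. P = [[1, 3, 4], [2, 5], [6], [7]].

So P = [[1, 3, 4], [2, 5], [6], [7]], Q = [[1, 2, 5], [3, 6], [4], [7]].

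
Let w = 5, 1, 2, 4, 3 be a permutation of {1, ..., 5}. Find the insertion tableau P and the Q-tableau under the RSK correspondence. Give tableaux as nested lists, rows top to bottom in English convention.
P = [[1, 2, 3], [4], [5]], Q = [[1, 3, 4], [2], [5]]

Insert each entry of the permutation into P by Schensted row insertion, recording in Q the position of each new cell.

After inserting 5: P = [[5]].
After inserting 1: P = [[1], [5]].
After inserting 2: P = [[1, 2], [5]].
After inserting 4: P = [[1, 2, 4], [5]].
After inserting 3: P = [[1, 2, 3], [4], [5]].

So P = [[1, 2, 3], [4], [5]], Q = [[1, 3, 4], [2], [5]].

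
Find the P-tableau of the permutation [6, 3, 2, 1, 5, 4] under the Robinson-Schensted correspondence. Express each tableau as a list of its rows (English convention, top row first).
Insert 6: appended to row 1. P = [[6]].
Insert 3: 3 bumps 6 from row 1; 6 starts row 2. P = [[3], [6]].
Insert 2: 2 bumps 3 from row 1; 3 bumps 6 from row 2; 6 starts row 3. P = [[2], [3], [6]].
Insert 1: 1 bumps 2 from row 1; 2 bumps 3 from row 2; 3 bumps 6 from row 3; 6 starts row 4. P = [[1], [2], [3], [6]].
Insert 5: appended to row 1. P = [[1, 5], [2], [3], [6]].
Insert 4: 4 bumps 5 from row 1; 5 appends to row 2. P = [[1, 4], [2, 5], [3], [6]].

So P = [[1, 4], [2, 5], [3], [6]].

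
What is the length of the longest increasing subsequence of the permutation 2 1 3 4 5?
4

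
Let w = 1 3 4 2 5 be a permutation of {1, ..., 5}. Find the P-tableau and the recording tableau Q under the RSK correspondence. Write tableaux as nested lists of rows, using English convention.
P = [[1, 2, 4, 5], [3]], Q = [[1, 2, 3, 5], [4]]

Insert each entry of the permutation into P by Schensted row insertion, recording in Q the position of each new cell.

After inserting 1: P = [[1]].
After inserting 3: P = [[1, 3]].
After inserting 4: P = [[1, 3, 4]].
After inserting 2: P = [[1, 2, 4], [3]].
After inserting 5: P = [[1, 2, 4, 5], [3]].

So P = [[1, 2, 4, 5], [3]], Q = [[1, 2, 3, 5], [4]].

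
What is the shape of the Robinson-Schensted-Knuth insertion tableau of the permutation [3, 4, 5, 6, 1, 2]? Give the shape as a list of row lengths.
[4, 2]

RSK row insertion gives P = [[1, 2, 5, 6], [3, 4]], which has shape [4, 2].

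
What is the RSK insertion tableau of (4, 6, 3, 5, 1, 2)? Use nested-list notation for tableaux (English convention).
Insert 4: appended to row 1. P = [[4]].
Insert 6: appended to row 1. P = [[4, 6]].
Insert 3: 3 bumps 4 from row 1; 4 starts row 2. P = [[3, 6], [4]].
Insert 5: 5 bumps 6 from row 1; 6 appends to row 2. P = [[3, 5], [4, 6]].
Insert 1: 1 bumps 3 from row 1; 3 bumps 4 from row 2; 4 starts row 3. P = [[1, 5], [3, 6], [4]].
Insert 2: 2 bumps 5 from row 1; 5 bumps 6 from row 2; 6 appends to row 3. P = [[1, 2], [3, 5], [4, 6]].

So P = [[1, 2], [3, 5], [4, 6]].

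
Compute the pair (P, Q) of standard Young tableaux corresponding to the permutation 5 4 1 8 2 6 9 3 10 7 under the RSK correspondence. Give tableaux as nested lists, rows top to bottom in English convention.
P = [[1, 2, 3, 7, 10], [4, 6, 9], [5, 8]], Q = [[1, 4, 6, 7, 9], [2, 5, 10], [3, 8]]

Insert each entry of the permutation into P by Schensted row insertion, recording in Q the position of each new cell.

Insert 5: appended to row 1. P = [[5]].
Insert 4: 4 bumps 5 from row 1; 5 starts row 2. P = [[4], [5]].
Insert 1: 1 bumps 4 from row 1; 4 bumps 5 from row 2; 5 starts row 3. P = [[1], [4], [5]].
Insert 8: appended to row 1. P = [[1, 8], [4], [5]].
Insert 2: 2 bumps 8 from row 1; 8 appends to row 2. P = [[1, 2], [4, 8], [5]].
Insert 6: appended to row 1. P = [[1, 2, 6], [4, 8], [5]].
Insert 9: appended to row 1. P = [[1, 2, 6, 9], [4, 8], [5]].
Insert 3: 3 bumps 6 from row 1; 6 bumps 8 from row 2; 8 appends to row 3. P = [[1, 2, 3, 9], [4, 6], [5, 8]].
Insert 10: appended to row 1. P = [[1, 2, 3, 9, 10], [4, 6], [5, 8]].
Insert 7: 7 bumps 9 from row 1; 9 appends to row 2. P = [[1, 2, 3, 7, 10], [4, 6, 9], [5, 8]].

So P = [[1, 2, 3, 7, 10], [4, 6, 9], [5, 8]], Q = [[1, 4, 6, 7, 9], [2, 5, 10], [3, 8]].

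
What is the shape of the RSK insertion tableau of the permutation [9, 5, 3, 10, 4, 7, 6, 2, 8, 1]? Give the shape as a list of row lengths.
Row-insert each entry into an empty tableau.

After inserting 9: P = [[9]].
After inserting 5: P = [[5], [9]].
After inserting 3: P = [[3], [5], [9]].
After inserting 10: P = [[3, 10], [5], [9]].
After inserting 4: P = [[3, 4], [5, 10], [9]].
After inserting 7: P = [[3, 4, 7], [5, 10], [9]].
After inserting 6: P = [[3, 4, 6], [5, 7], [9, 10]].
After inserting 2: P = [[2, 4, 6], [3, 7], [5, 10], [9]].
After inserting 8: P = [[2, 4, 6, 8], [3, 7], [5, 10], [9]].
After inserting 1: P = [[1, 4, 6, 8], [2, 7], [3, 10], [5], [9]].

The final insertion tableau P = [[1, 4, 6, 8], [2, 7], [3, 10], [5], [9]] has shape [4, 2, 2, 1, 1].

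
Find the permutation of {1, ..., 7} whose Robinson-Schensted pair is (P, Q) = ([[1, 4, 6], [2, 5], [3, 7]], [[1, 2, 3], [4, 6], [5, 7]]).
3 5 7 2 1 6 4

Reverse the RSK construction: for i from n down to 1, find the cell of Q containing i, remove the entry at that cell from P, and reverse-bump it up through P; the value ejected from row 1 is w(i).

Step i=7: Q has 7 at row 3, column 2; remove 7 from row 3 of P and reverse-bump: 7 enters row 2 and ejects 5; 5 enters row 1 and ejects 4. So w(7) = 4. P is now [[1, 5, 6], [2, 7], [3]].
Step i=6: Q has 6 at row 2, column 2; remove 7 from row 2 of P and reverse-bump: 7 enters row 1 and ejects 6. So w(6) = 6. P is now [[1, 5, 7], [2], [3]].
Step i=5: Q has 5 at row 3, column 1; remove 3 from row 3 of P and reverse-bump: 3 enters row 2 and ejects 2; 2 enters row 1 and ejects 1. So w(5) = 1. P is now [[2, 5, 7], [3]].
Step i=4: Q has 4 at row 2, column 1; remove 3 from row 2 of P and reverse-bump: 3 enters row 1 and ejects 2. So w(4) = 2. P is now [[3, 5, 7]].
Step i=3: Q has 3 at row 1, column 3; remove that cell from P, ejecting 7. So w(3) = 7. P is now [[3, 5]].
Step i=2: Q has 2 at row 1, column 2; remove that cell from P, ejecting 5. So w(2) = 5. P is now [[3]].
Step i=1: Q has 1 at row 1, column 1; remove that cell from P, ejecting 3. So w(1) = 3. P is now [].

So w = 3 5 7 2 1 6 4.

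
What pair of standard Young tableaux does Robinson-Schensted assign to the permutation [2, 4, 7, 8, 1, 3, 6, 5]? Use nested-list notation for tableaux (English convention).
P = [[1, 3, 5, 8], [2, 4, 6], [7]], Q = [[1, 2, 3, 4], [5, 6, 7], [8]]

Insert each entry of the permutation into P by Schensted row insertion, recording in Q the position of each new cell.

Insert 2: appended to row 1. P = [[2]].
Insert 4: appended to row 1. P = [[2, 4]].
Insert 7: appended to row 1. P = [[2, 4, 7]].
Insert 8: appended to row 1. P = [[2, 4, 7, 8]].
Insert 1: 1 bumps 2 from row 1; 2 starts row 2. P = [[1, 4, 7, 8], [2]].
Insert 3: 3 bumps 4 from row 1; 4 appends to row 2. P = [[1, 3, 7, 8], [2, 4]].
Insert 6: 6 bumps 7 from row 1; 7 appends to row 2. P = [[1, 3, 6, 8], [2, 4, 7]].
Insert 5: 5 bumps 6 from row 1; 6 bumps 7 from row 2; 7 starts row 3. P = [[1, 3, 5, 8], [2, 4, 6], [7]].

So P = [[1, 3, 5, 8], [2, 4, 6], [7]], Q = [[1, 2, 3, 4], [5, 6, 7], [8]].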